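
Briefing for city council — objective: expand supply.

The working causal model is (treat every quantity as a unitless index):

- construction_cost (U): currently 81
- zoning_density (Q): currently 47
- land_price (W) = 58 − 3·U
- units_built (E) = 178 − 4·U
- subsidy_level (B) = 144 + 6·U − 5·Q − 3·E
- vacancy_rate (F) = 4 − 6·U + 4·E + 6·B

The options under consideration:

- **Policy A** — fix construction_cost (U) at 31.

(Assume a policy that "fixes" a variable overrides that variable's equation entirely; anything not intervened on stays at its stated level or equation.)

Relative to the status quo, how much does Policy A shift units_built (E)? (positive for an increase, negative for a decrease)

Baseline:
  U = 81
  E = 178 − 4·81 = -146
Policy A (U := 31):
  U = 31
  E = 178 − 4·31 = 54
Change in E: 54 − (-146) = 200

200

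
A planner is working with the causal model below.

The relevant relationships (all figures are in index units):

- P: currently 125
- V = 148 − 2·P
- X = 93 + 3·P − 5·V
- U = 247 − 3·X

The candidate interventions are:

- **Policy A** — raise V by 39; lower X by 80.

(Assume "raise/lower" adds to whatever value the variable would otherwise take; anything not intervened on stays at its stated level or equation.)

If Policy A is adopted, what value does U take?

-1862

Policy A (V + 39, X − 80):
  P = 125
  V = 148 − 2·125 (+39 from intervention) = -63
  X = 93 + 3·125 − 5·(-63) (−80 from intervention) = 703
  U = 247 − 3·703 = -1862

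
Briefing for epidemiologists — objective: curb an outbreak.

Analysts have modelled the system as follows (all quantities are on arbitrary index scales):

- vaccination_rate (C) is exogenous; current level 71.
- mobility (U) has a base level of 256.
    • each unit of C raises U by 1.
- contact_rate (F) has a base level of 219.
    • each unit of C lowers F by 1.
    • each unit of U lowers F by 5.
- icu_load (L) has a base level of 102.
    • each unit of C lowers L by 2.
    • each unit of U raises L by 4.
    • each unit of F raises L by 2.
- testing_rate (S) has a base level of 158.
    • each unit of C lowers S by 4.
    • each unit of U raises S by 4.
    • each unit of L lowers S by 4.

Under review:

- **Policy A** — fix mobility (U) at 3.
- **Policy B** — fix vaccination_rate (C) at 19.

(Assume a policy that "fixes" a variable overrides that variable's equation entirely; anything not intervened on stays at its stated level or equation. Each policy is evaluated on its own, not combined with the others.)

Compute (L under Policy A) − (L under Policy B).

Policy A (U := 3):
  C = 71
  U = 3
  F = 219 − 71 − 5·3 = 133
  L = 102 − 2·71 + 4·3 + 2·133 = 238
Policy B (C := 19):
  C = 19
  U = 256 + 19 = 275
  F = 219 − 19 − 5·275 = -1175
  L = 102 − 2·19 + 4·275 + 2·(-1175) = -1186
L: 238 − (-1186) = 1424

1424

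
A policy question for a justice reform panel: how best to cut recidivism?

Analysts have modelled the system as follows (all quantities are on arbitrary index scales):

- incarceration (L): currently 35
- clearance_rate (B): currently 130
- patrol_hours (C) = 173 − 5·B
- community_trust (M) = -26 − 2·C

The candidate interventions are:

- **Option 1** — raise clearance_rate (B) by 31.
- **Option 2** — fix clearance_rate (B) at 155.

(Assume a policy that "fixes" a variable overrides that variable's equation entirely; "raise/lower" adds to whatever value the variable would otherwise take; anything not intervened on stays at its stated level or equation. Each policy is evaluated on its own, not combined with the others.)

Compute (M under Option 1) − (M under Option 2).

Option 1 (B + 31):
  B = 130 + 31 = 161
  C = 173 − 5·161 = -632
  M = -26 − 2·(-632) = 1238
Option 2 (B := 155):
  B = 155
  C = 173 − 5·155 = -602
  M = -26 − 2·(-602) = 1178
M: 1238 − 1178 = 60

60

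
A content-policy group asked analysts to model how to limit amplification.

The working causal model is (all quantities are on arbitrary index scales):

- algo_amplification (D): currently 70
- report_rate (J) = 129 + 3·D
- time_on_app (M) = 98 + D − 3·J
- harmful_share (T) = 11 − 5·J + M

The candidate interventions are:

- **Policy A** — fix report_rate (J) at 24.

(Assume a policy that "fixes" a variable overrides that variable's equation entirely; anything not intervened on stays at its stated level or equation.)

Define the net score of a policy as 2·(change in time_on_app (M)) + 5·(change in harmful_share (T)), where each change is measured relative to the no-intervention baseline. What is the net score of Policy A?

Baseline:
  D = 70
  J = 129 + 3·70 = 339
  M = 98 + 70 − 3·339 = -849
  T = 11 − 5·339 + (-849) = -2533
Policy A (J := 24):
  D = 70
  J = 24
  M = 98 + 70 − 3·24 = 96
  T = 11 − 5·24 + 96 = -13
ΔM = 96 − (-849) = 945; ΔT = -13 − (-2533) = 2520
Score = 2·945 + 5·2520 = 14490

14490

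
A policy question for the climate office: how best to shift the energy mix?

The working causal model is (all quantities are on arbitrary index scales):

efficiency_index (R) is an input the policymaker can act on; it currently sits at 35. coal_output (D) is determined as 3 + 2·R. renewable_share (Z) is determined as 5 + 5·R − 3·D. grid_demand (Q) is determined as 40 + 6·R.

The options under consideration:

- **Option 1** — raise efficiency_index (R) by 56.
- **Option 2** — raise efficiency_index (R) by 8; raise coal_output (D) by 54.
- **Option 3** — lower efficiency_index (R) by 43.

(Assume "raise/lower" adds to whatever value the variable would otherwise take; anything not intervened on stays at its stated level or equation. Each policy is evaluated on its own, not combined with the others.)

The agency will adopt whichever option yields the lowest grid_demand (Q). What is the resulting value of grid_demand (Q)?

-8

Option 1 (R + 56):
  R = 35 + 56 = 91
  Q = 40 + 6·91 = 586
Option 2 (R + 8, D + 54):
  R = 35 + 8 = 43
  Q = 40 + 6·43 = 298
Option 3 (R − 43):
  R = 35 − 43 = -8
  Q = 40 + 6·(-8) = -8
Comparing — Option 1: Q=586, Option 2: Q=298, Option 3: Q=-8. Lowest is -8 (Option 3).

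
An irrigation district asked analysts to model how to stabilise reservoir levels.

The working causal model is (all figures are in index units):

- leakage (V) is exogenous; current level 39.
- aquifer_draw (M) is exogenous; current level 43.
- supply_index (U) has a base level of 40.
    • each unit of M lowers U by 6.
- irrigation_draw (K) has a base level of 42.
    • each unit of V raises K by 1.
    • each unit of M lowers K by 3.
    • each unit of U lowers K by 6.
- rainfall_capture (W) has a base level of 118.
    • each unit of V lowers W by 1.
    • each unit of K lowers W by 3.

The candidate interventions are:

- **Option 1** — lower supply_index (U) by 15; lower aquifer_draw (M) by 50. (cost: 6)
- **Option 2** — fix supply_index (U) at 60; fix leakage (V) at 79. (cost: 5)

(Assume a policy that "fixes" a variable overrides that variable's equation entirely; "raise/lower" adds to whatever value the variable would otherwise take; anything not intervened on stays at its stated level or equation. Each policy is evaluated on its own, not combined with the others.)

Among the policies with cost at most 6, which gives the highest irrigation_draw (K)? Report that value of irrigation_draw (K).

-300

Option 1 (U − 15, M − 50):
  V = 39
  M = 43 − 50 = -7
  U = 40 − 6·(-7) (−15 from intervention) = 67
  K = 42 + 39 − 3·(-7) − 6·67 = -300
Option 2 (U := 60, V := 79):
  V = 79
  M = 43
  U = 60
  K = 42 + 79 − 3·43 − 6·60 = -368
Comparing — Option 1: K=-300, Option 2: K=-368. Highest is -300 (Option 1).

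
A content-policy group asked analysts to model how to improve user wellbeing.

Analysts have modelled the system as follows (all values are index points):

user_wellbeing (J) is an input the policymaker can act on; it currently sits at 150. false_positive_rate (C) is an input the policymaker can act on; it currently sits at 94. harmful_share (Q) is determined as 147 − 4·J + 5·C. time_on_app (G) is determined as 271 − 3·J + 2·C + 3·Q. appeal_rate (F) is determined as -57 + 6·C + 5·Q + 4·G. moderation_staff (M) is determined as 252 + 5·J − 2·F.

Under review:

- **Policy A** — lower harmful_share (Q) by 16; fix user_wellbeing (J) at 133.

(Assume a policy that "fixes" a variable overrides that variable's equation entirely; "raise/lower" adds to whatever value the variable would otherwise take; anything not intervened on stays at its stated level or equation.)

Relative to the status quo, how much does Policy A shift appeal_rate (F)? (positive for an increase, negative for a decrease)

1088

Baseline:
  J = 150
  C = 94
  Q = 147 − 4·150 + 5·94 = 17
  G = 271 − 3·150 + 2·94 + 3·17 = 60
  F = -57 + 6·94 + 5·17 + 4·60 = 832
Policy A (Q − 16, J := 133):
  J = 133
  C = 94
  Q = 147 − 4·133 + 5·94 (−16 from intervention) = 69
  G = 271 − 3·133 + 2·94 + 3·69 = 267
  F = -57 + 6·94 + 5·69 + 4·267 = 1920
Change in F: 1920 − 832 = 1088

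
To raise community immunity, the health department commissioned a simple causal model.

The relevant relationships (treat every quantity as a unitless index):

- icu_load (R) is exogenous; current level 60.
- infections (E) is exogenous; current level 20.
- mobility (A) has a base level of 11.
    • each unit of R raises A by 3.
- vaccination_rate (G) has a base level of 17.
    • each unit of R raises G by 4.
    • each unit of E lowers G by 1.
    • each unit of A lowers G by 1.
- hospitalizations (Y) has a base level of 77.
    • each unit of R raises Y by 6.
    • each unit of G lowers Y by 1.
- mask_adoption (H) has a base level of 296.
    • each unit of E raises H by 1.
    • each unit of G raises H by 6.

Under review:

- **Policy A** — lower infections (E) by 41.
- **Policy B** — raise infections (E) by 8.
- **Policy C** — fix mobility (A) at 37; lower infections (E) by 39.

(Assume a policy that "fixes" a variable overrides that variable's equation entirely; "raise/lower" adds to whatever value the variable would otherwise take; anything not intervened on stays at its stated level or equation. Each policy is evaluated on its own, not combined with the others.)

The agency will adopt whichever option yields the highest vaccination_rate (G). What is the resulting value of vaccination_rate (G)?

Policy A (E − 41):
  R = 60
  E = 20 − 41 = -21
  A = 11 + 3·60 = 191
  G = 17 + 4·60 − (-21) − 191 = 87
Policy B (E + 8):
  R = 60
  E = 20 + 8 = 28
  A = 11 + 3·60 = 191
  G = 17 + 4·60 − 28 − 191 = 38
Policy C (A := 37, E − 39):
  R = 60
  E = 20 − 39 = -19
  A = 37
  G = 17 + 4·60 − (-19) − 37 = 239
Comparing — Policy A: G=87, Policy B: G=38, Policy C: G=239. Highest is 239 (Policy C).

239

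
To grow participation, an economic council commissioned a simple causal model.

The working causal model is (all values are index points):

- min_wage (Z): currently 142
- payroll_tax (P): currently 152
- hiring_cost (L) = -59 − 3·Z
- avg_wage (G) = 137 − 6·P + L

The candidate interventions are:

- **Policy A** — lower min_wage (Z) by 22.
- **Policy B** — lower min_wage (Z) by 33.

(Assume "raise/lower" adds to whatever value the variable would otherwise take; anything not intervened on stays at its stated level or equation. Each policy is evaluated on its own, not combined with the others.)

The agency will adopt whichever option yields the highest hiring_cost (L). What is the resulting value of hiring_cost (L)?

-386

Policy A (Z − 22):
  Z = 142 − 22 = 120
  L = -59 − 3·120 = -419
Policy B (Z − 33):
  Z = 142 − 33 = 109
  L = -59 − 3·109 = -386
Comparing — Policy A: L=-419, Policy B: L=-386. Highest is -386 (Policy B).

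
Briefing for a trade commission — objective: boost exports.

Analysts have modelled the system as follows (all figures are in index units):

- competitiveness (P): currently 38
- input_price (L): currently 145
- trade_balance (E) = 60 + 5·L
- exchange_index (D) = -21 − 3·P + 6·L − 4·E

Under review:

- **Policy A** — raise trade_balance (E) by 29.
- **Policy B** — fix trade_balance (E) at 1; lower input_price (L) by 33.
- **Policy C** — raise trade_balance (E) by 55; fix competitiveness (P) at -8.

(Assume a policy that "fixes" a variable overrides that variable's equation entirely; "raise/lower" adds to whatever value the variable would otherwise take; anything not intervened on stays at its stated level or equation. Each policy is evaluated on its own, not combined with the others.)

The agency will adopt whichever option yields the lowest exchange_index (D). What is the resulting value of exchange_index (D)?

-2521

Policy A (E + 29):
  P = 38
  L = 145
  E = 60 + 5·145 (+29 from intervention) = 814
  D = -21 − 3·38 + 6·145 − 4·814 = -2521
Policy B (E := 1, L − 33):
  P = 38
  L = 145 − 33 = 112
  E = 1
  D = -21 − 3·38 + 6·112 − 4·1 = 533
Policy C (E + 55, P := -8):
  P = -8
  L = 145
  E = 60 + 5·145 (+55 from intervention) = 840
  D = -21 − 3·(-8) + 6·145 − 4·840 = -2487
Comparing — Policy A: D=-2521, Policy B: D=533, Policy C: D=-2487. Lowest is -2521 (Policy A).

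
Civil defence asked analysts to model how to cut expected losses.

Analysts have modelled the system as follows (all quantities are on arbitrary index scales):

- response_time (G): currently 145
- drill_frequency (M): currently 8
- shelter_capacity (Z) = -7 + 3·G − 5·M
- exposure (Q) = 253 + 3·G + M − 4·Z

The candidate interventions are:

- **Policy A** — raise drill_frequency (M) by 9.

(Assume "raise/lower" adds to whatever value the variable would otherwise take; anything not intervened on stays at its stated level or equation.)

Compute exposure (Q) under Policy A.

Policy A (M + 9):
  G = 145
  M = 8 + 9 = 17
  Z = -7 + 3·145 − 5·17 = 343
  Q = 253 + 3·145 + 17 − 4·343 = -667

-667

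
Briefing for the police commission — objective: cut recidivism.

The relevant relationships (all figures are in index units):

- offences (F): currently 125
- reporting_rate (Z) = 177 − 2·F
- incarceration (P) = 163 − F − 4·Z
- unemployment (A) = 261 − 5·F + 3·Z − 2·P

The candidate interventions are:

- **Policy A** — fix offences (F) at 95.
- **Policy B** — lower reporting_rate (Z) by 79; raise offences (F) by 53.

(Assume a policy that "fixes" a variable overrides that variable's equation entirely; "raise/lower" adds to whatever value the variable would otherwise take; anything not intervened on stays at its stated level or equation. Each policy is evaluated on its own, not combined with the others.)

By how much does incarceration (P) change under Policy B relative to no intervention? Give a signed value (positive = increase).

Baseline:
  F = 125
  Z = 177 − 2·125 = -73
  P = 163 − 125 − 4·(-73) = 330
Policy B (Z − 79, F + 53):
  F = 125 + 53 = 178
  Z = 177 − 2·178 (−79 from intervention) = -258
  P = 163 − 178 − 4·(-258) = 1017
Change in P: 1017 − 330 = 687

687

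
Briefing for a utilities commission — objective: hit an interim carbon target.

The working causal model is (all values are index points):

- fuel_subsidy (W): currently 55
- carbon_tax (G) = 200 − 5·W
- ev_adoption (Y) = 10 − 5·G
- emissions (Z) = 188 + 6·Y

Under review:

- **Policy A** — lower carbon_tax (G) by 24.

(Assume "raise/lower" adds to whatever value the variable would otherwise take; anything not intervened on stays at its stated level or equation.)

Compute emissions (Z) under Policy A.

3218

Policy A (G − 24):
  W = 55
  G = 200 − 5·55 (−24 from intervention) = -99
  Y = 10 − 5·(-99) = 505
  Z = 188 + 6·505 = 3218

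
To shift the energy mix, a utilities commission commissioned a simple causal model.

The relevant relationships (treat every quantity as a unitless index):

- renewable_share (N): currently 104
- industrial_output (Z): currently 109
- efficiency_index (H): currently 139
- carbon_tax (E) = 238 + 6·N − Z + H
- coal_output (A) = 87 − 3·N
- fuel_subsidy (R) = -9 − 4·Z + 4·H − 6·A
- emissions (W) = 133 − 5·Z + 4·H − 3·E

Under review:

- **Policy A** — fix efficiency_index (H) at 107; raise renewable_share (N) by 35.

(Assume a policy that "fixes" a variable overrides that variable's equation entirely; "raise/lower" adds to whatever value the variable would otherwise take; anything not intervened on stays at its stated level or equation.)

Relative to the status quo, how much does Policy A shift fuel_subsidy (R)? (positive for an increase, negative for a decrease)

Baseline:
  N = 104
  Z = 109
  H = 139
  A = 87 − 3·104 = -225
  R = -9 − 4·109 + 4·139 − 6·(-225) = 1461
Policy A (H := 107, N + 35):
  N = 104 + 35 = 139
  Z = 109
  H = 107
  A = 87 − 3·139 = -330
  R = -9 − 4·109 + 4·107 − 6·(-330) = 1963
Change in R: 1963 − 1461 = 502

502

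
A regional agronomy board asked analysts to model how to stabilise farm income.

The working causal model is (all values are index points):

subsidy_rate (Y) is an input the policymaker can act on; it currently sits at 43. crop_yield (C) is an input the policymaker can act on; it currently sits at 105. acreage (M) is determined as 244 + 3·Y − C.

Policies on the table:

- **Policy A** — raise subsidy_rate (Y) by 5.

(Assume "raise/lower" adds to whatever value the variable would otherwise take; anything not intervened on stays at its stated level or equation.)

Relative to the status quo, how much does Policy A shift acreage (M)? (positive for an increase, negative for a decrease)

15

Baseline:
  Y = 43
  C = 105
  M = 244 + 3·43 − 105 = 268
Policy A (Y + 5):
  Y = 43 + 5 = 48
  C = 105
  M = 244 + 3·48 − 105 = 283
Change in M: 283 − 268 = 15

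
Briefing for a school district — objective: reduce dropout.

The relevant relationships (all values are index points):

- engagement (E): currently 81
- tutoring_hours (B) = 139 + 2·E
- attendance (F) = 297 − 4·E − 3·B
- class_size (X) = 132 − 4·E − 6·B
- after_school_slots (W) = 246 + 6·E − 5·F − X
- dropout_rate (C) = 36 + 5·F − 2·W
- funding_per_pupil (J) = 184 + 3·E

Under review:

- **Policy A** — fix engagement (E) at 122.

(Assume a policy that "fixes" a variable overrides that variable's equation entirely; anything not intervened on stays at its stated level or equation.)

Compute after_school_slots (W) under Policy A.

Policy A (E := 122):
  E = 122
  B = 139 + 2·122 = 383
  F = 297 − 4·122 − 3·383 = -1340
  X = 132 − 4·122 − 6·383 = -2654
  W = 246 + 6·122 − 5·(-1340) − (-2654) = 10332

10332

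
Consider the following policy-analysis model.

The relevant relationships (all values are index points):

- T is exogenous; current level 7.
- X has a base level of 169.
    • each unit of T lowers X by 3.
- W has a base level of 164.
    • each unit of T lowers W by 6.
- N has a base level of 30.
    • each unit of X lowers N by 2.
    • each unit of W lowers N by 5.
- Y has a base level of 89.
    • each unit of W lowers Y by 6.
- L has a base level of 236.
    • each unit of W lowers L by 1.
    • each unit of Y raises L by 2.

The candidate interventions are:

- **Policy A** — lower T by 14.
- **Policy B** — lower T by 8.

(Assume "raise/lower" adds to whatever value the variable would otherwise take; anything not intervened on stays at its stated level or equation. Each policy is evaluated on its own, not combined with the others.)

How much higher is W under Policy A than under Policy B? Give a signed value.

Policy A (T − 14):
  T = 7 − 14 = -7
  W = 164 − 6·(-7) = 206
Policy B (T − 8):
  T = 7 − 8 = -1
  W = 164 − 6·(-1) = 170
W: 206 − 170 = 36

36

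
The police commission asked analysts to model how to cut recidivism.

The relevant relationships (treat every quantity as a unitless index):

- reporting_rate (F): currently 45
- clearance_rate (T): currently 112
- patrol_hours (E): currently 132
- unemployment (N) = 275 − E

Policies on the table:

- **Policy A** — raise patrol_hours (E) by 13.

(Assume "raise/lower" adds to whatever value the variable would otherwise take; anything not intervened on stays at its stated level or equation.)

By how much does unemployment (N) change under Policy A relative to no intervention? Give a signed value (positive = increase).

-13

Baseline:
  E = 132
  N = 275 − 132 = 143
Policy A (E + 13):
  E = 132 + 13 = 145
  N = 275 − 145 = 130
Change in N: 130 − 143 = -13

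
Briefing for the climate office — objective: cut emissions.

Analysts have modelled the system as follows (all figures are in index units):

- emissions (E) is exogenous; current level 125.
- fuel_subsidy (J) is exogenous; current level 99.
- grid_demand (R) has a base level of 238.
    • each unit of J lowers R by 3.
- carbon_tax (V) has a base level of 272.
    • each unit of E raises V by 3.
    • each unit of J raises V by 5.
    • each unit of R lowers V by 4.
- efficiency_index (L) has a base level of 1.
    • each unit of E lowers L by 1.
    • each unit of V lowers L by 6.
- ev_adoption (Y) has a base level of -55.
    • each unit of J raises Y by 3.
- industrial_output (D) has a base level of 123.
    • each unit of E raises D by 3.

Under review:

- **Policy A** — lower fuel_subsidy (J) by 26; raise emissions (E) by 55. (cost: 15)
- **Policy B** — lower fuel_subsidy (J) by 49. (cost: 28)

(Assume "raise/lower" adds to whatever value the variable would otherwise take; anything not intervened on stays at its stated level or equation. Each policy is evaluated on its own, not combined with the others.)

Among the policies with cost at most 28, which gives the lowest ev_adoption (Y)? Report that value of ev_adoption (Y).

Policy A (J − 26, E + 55):
  J = 99 − 26 = 73
  Y = -55 + 3·73 = 164
Policy B (J − 49):
  J = 99 − 49 = 50
  Y = -55 + 3·50 = 95
Comparing — Policy A: Y=164, Policy B: Y=95. Lowest is 95 (Policy B).

95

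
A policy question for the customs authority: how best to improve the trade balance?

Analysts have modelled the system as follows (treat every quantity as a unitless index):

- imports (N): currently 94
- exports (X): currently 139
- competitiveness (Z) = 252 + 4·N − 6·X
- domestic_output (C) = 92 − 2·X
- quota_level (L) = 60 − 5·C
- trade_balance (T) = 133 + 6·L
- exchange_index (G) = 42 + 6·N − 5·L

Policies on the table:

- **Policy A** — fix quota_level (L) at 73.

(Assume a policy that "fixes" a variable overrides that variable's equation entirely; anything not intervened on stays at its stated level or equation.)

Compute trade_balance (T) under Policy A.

571

Policy A (L := 73):
  X = 139
  C = 92 − 2·139 = -186
  L = 73
  T = 133 + 6·73 = 571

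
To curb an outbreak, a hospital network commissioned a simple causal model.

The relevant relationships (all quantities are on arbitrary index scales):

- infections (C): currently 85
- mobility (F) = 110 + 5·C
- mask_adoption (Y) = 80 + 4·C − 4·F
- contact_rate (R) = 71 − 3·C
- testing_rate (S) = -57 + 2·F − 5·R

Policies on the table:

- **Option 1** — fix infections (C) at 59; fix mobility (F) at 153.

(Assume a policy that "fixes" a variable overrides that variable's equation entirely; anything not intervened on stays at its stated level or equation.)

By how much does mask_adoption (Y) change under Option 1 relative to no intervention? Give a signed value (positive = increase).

1424

Baseline:
  C = 85
  F = 110 + 5·85 = 535
  Y = 80 + 4·85 − 4·535 = -1720
Option 1 (C := 59, F := 153):
  C = 59
  F = 153
  Y = 80 + 4·59 − 4·153 = -296
Change in Y: -296 − (-1720) = 1424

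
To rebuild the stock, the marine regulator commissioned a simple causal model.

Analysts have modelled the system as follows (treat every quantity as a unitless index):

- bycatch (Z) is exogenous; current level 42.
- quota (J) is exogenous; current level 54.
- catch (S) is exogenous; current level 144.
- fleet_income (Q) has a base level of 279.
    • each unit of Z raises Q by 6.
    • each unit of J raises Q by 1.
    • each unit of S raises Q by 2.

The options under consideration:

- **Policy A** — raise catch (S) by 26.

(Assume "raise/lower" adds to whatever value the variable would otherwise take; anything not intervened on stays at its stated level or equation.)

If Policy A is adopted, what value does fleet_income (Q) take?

925

Policy A (S + 26):
  Z = 42
  J = 54
  S = 144 + 26 = 170
  Q = 279 + 6·42 + 54 + 2·170 = 925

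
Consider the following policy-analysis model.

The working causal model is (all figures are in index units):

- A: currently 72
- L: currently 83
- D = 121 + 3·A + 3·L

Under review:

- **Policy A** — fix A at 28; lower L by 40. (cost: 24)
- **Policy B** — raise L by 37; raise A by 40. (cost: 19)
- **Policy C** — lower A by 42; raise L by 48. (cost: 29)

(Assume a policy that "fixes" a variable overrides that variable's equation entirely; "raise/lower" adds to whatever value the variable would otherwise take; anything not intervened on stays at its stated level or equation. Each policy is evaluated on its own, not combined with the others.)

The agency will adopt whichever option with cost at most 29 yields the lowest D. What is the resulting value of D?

Policy A (A := 28, L − 40):
  A = 28
  L = 83 − 40 = 43
  D = 121 + 3·28 + 3·43 = 334
Policy B (L + 37, A + 40):
  A = 72 + 40 = 112
  L = 83 + 37 = 120
  D = 121 + 3·112 + 3·120 = 817
Policy C (A − 42, L + 48):
  A = 72 − 42 = 30
  L = 83 + 48 = 131
  D = 121 + 3·30 + 3·131 = 604
Comparing — Policy A: D=334, Policy B: D=817, Policy C: D=604. Lowest is 334 (Policy A).

334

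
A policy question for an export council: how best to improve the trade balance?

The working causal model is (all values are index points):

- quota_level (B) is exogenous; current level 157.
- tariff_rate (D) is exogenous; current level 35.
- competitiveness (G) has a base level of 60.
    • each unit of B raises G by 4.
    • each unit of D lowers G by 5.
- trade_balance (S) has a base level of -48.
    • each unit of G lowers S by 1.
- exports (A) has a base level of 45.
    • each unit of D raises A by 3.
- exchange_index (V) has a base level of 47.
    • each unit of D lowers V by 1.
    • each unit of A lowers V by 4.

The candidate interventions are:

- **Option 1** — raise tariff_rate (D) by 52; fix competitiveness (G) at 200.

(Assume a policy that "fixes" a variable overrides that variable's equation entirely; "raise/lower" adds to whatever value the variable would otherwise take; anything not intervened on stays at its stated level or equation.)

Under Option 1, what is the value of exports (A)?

Option 1 (D + 52, G := 200):
  D = 35 + 52 = 87
  A = 45 + 3·87 = 306

306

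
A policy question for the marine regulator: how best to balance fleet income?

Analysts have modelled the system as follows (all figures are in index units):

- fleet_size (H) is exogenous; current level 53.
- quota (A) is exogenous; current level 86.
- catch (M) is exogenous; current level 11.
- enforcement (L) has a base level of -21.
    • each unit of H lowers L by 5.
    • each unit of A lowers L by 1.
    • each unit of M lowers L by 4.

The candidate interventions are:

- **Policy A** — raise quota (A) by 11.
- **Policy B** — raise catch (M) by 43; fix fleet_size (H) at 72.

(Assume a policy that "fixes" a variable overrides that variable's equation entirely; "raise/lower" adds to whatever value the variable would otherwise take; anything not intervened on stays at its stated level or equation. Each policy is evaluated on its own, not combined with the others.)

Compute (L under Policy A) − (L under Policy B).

256

Policy A (A + 11):
  H = 53
  A = 86 + 11 = 97
  M = 11
  L = -21 − 5·53 − 97 − 4·11 = -427
Policy B (M + 43, H := 72):
  H = 72
  A = 86
  M = 11 + 43 = 54
  L = -21 − 5·72 − 86 − 4·54 = -683
L: -427 − (-683) = 256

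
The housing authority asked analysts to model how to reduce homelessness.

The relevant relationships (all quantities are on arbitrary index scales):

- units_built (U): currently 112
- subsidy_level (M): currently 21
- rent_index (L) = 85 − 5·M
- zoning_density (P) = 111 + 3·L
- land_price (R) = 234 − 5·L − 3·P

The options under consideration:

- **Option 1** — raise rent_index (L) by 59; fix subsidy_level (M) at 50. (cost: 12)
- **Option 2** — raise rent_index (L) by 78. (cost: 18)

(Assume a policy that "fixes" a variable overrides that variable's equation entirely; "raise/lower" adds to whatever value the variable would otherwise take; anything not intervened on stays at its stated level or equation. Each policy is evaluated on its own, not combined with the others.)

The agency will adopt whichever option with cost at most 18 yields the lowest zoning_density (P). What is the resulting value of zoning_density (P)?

-207

Option 1 (L + 59, M := 50):
  M = 50
  L = 85 − 5·50 (+59 from intervention) = -106
  P = 111 + 3·(-106) = -207
Option 2 (L + 78):
  M = 21
  L = 85 − 5·21 (+78 from intervention) = 58
  P = 111 + 3·58 = 285
Comparing — Option 1: P=-207, Option 2: P=285. Lowest is -207 (Option 1).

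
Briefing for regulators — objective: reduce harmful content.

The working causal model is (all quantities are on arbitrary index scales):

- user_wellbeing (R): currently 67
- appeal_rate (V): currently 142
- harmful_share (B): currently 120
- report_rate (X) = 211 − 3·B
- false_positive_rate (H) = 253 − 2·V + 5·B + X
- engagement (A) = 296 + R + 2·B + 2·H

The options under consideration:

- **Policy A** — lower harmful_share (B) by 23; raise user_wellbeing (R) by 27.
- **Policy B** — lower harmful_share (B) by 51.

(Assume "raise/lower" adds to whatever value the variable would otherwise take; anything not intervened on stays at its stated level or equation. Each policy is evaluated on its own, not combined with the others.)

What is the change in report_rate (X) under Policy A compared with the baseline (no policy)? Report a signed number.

Baseline:
  B = 120
  X = 211 − 3·120 = -149
Policy A (B − 23, R + 27):
  B = 120 − 23 = 97
  X = 211 − 3·97 = -80
Change in X: -80 − (-149) = 69

69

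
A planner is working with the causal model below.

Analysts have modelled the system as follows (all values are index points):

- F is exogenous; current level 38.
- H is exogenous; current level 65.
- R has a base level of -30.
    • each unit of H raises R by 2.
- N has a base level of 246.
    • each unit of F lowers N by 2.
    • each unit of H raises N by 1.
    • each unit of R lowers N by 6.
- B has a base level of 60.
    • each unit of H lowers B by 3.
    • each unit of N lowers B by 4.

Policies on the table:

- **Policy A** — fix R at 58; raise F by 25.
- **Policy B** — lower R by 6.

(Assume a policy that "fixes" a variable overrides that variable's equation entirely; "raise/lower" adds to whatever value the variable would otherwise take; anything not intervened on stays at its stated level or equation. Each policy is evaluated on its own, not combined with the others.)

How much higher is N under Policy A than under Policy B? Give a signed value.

Policy A (R := 58, F + 25):
  F = 38 + 25 = 63
  H = 65
  R = 58
  N = 246 − 2·63 + 65 − 6·58 = -163
Policy B (R − 6):
  F = 38
  H = 65
  R = -30 + 2·65 (−6 from intervention) = 94
  N = 246 − 2·38 + 65 − 6·94 = -329
N: -163 − (-329) = 166

166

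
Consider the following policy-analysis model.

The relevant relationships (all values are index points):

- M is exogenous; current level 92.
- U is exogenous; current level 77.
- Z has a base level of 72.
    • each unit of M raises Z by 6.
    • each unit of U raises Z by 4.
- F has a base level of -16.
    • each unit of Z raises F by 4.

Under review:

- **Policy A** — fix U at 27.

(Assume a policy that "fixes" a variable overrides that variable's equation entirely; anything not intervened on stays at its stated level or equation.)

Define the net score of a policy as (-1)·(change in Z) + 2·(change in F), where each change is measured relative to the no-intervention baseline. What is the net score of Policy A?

Baseline:
  M = 92
  U = 77
  Z = 72 + 6·92 + 4·77 = 932
  F = -16 + 4·932 = 3712
Policy A (U := 27):
  M = 92
  U = 27
  Z = 72 + 6·92 + 4·27 = 732
  F = -16 + 4·732 = 2912
ΔZ = 732 − 932 = -200; ΔF = 2912 − 3712 = -800
Score = (-1)·(-200) + 2·(-800) = -1400

-1400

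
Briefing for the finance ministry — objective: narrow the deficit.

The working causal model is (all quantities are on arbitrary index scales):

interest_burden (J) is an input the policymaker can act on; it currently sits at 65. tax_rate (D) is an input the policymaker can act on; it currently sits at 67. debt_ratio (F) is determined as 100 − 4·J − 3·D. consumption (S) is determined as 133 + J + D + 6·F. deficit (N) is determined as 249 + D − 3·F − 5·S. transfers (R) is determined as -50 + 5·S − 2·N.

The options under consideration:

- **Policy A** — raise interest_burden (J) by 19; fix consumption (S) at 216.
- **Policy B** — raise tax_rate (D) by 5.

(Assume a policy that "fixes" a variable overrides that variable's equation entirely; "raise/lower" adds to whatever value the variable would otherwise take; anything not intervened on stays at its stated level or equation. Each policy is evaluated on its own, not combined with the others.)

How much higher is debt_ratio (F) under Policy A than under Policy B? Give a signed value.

Policy A (J + 19, S := 216):
  J = 65 + 19 = 84
  D = 67
  F = 100 − 4·84 − 3·67 = -437
Policy B (D + 5):
  J = 65
  D = 67 + 5 = 72
  F = 100 − 4·65 − 3·72 = -376
F: -437 − (-376) = -61

-61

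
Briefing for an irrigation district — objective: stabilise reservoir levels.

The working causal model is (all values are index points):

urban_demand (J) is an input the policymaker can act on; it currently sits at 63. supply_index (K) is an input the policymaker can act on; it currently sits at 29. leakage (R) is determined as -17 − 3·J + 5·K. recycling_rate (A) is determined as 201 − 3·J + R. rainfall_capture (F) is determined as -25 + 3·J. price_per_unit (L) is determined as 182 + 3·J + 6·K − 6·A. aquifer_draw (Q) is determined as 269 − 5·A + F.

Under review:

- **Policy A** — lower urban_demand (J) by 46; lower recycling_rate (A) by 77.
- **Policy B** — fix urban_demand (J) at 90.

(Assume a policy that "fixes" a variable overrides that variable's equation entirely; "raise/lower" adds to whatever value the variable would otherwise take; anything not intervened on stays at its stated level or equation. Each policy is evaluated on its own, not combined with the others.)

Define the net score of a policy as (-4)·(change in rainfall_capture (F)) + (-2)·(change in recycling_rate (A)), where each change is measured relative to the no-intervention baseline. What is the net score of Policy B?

Baseline:
  J = 63
  K = 29
  R = -17 − 3·63 + 5·29 = -61
  A = 201 − 3·63 + (-61) = -49
  F = -25 + 3·63 = 164
Policy B (J := 90):
  J = 90
  K = 29
  R = -17 − 3·90 + 5·29 = -142
  A = 201 − 3·90 + (-142) = -211
  F = -25 + 3·90 = 245
ΔF = 245 − 164 = 81; ΔA = -211 − (-49) = -162
Score = (-4)·81 + (-2)·(-162) = 0

0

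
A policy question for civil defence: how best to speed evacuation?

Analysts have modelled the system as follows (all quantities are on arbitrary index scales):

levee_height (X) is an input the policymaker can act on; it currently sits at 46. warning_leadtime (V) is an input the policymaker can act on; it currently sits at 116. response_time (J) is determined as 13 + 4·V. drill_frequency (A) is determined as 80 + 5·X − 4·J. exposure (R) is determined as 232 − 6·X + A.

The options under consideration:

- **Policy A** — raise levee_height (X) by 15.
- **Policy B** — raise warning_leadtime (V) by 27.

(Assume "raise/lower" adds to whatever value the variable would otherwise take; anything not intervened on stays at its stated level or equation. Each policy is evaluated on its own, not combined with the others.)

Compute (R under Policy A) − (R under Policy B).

Policy A (X + 15):
  X = 46 + 15 = 61
  V = 116
  J = 13 + 4·116 = 477
  A = 80 + 5·61 − 4·477 = -1523
  R = 232 − 6·61 + (-1523) = -1657
Policy B (V + 27):
  X = 46
  V = 116 + 27 = 143
  J = 13 + 4·143 = 585
  A = 80 + 5·46 − 4·585 = -2030
  R = 232 − 6·46 + (-2030) = -2074
R: -1657 − (-2074) = 417

417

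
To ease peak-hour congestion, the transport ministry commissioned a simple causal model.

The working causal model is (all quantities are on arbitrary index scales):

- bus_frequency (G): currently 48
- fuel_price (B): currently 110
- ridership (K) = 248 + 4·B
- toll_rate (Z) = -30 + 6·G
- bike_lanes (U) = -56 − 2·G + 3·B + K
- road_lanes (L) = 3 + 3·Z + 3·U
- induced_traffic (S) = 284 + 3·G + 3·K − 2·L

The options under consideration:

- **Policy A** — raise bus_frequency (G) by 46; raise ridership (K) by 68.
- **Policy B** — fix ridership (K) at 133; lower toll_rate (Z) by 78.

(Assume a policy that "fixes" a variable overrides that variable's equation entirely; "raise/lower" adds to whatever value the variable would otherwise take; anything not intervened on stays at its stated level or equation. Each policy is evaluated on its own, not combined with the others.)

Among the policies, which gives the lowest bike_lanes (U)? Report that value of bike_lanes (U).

311

Policy A (G + 46, K + 68):
  G = 48 + 46 = 94
  B = 110
  K = 248 + 4·110 (+68 from intervention) = 756
  U = -56 − 2·94 + 3·110 + 756 = 842
Policy B (K := 133, Z − 78):
  G = 48
  B = 110
  K = 133
  U = -56 − 2·48 + 3·110 + 133 = 311
Comparing — Policy A: U=842, Policy B: U=311. Lowest is 311 (Policy B).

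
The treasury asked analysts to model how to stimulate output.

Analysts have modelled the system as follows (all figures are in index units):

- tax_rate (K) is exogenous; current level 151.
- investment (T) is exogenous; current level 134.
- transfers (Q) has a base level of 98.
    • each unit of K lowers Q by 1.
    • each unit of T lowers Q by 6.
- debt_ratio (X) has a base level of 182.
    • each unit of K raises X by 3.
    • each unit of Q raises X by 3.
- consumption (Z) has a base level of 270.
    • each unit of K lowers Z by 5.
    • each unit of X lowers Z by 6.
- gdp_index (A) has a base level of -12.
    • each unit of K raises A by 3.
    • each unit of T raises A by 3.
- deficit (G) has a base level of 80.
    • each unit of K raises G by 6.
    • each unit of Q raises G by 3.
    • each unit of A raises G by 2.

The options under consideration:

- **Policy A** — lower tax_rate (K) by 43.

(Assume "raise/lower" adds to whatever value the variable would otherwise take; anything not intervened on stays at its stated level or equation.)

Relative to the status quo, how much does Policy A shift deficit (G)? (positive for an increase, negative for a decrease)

Baseline:
  K = 151
  T = 134
  Q = 98 − 151 − 6·134 = -857
  A = -12 + 3·151 + 3·134 = 843
  G = 80 + 6·151 + 3·(-857) + 2·843 = 101
Policy A (K − 43):
  K = 151 − 43 = 108
  T = 134
  Q = 98 − 108 − 6·134 = -814
  A = -12 + 3·108 + 3·134 = 714
  G = 80 + 6·108 + 3·(-814) + 2·714 = -286
Change in G: -286 − 101 = -387

-387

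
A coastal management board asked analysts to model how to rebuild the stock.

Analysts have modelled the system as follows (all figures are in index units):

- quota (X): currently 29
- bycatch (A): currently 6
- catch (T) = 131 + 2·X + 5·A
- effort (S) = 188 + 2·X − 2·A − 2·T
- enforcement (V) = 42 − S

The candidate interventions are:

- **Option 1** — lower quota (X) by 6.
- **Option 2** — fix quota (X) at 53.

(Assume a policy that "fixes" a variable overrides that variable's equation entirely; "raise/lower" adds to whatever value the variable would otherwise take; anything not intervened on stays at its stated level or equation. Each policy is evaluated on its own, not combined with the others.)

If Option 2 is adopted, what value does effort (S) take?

Option 2 (X := 53):
  X = 53
  A = 6
  T = 131 + 2·53 + 5·6 = 267
  S = 188 + 2·53 − 2·6 − 2·267 = -252

-252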